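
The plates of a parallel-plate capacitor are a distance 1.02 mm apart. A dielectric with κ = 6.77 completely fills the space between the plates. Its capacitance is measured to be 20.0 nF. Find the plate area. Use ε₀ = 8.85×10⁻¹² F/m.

A ≈ 0.340 m²

A = Cd/(κε₀) = 2.00×10⁻⁸ × 1.02×10⁻³ / (6.77 × 8.85×10⁻¹²) = 0.340 m².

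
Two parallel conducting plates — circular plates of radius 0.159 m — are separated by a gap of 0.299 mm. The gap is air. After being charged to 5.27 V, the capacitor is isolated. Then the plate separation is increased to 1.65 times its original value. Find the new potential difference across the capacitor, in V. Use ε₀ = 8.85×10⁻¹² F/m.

V ≈ 8.70 V

A = π(0.159 m)² = 7.94×10⁻² m².
Initially C₁ = ε₀A/d = 8.85×10⁻¹² × 7.94×10⁻² / 2.99×10⁻⁴ = 2.35×10⁻⁹ F.
V₁ = 5.27 V.
Isolated ⇒ Q is held fixed. C₂ = 0.606 C₁ and V = Q/C, so V₂/V₁ = C₁/C₂ = 1.65.
V₂ = 1.65 × 5.27 = 8.70 V.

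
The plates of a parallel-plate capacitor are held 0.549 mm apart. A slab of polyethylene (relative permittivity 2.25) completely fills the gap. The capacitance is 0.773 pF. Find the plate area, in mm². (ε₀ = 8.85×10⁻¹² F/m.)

A = Cd/(κε₀) = 7.73×10⁻¹³ × 5.49×10⁻⁴ / (2.25 × 8.85×10⁻¹²) = 2.13×10⁻⁵ m².

A ≈ 21.3 mm²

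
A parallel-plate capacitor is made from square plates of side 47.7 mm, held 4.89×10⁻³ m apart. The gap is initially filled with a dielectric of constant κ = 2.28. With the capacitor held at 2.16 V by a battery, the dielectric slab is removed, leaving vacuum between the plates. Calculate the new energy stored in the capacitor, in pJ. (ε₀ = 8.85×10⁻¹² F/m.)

U ≈ 9.61 pJ

A = (47.7 mm)² = 2.28×10⁻³ m².
Initially C₁ = κε₀A/d = 2.28 × 8.85×10⁻¹² × 2.28×10⁻³ / 4.89×10⁻³ = 9.39×10⁻¹² F.
U₁ = 2.19×10⁻¹¹ J.
Battery connected ⇒ V is held fixed. C₂ = 0.439 C₁ and U = ½CV², so U₂/U₁ = C₂/C₁ = 0.439.
U₂ = 0.439 × 2.19×10⁻¹¹ = 9.61×10⁻¹² J.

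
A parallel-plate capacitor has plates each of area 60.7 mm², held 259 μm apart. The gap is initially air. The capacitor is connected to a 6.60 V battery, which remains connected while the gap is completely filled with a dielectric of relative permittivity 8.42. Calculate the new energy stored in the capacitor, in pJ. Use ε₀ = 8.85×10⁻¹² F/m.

A = 60.7 mm² = 6.07×10⁻⁵ m².
Initially C₁ = ε₀A/d = 8.85×10⁻¹² × 6.07×10⁻⁵ / 2.59×10⁻⁴ = 2.07×10⁻¹² F.
U₁ = 4.52×10⁻¹¹ J.
Battery connected ⇒ V is held fixed. C₂ = 8.42 C₁ and U = ½CV², so U₂/U₁ = C₂/C₁ = 8.42.
U₂ = 8.42 × 4.52×10⁻¹¹ = 3.80×10⁻¹⁰ J.

U ≈ 380 pJ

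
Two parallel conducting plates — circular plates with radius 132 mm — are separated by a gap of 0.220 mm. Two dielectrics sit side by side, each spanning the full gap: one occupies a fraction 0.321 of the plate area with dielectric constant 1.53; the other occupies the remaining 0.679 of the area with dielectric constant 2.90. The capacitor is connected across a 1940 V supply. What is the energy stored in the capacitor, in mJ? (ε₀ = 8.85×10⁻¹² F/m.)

U ≈ 10.2 mJ

A = π(132 mm)² = 5.47×10⁻² m².
Side-by-side slabs ⇒ two capacitors in parallel, each spanning the full gap.
C₁ = κ₁ε₀A₁/d = 1.53 × 8.85×10⁻¹² × 1.76×10⁻² / 2.20×10⁻⁴ = 1.08×10⁻⁹ F.
C₂ = κ₂ε₀A₂/d = 2.90 × 8.85×10⁻¹² × 3.72×10⁻² / 2.20×10⁻⁴ = 4.34×10⁻⁹ F.
C = C₁ + C₂ = 5.42×10⁻⁹ F.
U = ½CV² = ½ × 5.42×10⁻⁹ × (1940)² = 1.02×10⁻² J.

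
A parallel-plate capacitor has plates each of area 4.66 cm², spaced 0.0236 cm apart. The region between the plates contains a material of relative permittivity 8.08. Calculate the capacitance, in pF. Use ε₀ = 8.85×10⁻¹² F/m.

C ≈ 141 pF

A = 4.66 cm² = 4.66×10⁻⁴ m².
C = κε₀A/d = 8.08 × 8.85×10⁻¹² × 4.66×10⁻⁴ / 2.36×10⁻⁴ = 1.41×10⁻¹⁰ F.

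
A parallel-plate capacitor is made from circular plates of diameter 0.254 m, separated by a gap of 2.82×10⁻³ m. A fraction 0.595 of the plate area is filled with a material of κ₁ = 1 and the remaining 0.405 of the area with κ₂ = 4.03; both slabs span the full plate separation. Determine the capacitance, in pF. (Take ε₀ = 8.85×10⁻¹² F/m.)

354 pF

A = π(0.254/2 m)² = 5.07×10⁻² m².
Side-by-side slabs ⇒ two capacitors in parallel, each spanning the full gap.
C₁ = κ₁ε₀A₁/d = 1.00 × 8.85×10⁻¹² × 3.01×10⁻² / 2.82×10⁻³ = 9.46×10⁻¹¹ F.
C₂ = κ₂ε₀A₂/d = 4.03 × 8.85×10⁻¹² × 2.05×10⁻² / 2.82×10⁻³ = 2.60×10⁻¹⁰ F.
C = C₁ + C₂ = 3.54×10⁻¹⁰ F.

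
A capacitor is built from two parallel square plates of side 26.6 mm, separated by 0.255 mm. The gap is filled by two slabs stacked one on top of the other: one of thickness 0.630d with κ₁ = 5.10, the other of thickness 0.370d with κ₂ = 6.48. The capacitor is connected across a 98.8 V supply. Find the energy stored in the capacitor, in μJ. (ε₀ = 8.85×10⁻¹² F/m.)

A = (26.6 mm)² = 7.08×10⁻⁴ m².
Stacked slabs ⇒ two capacitors in series, each with the full plate area.
C₁ = κ₁ε₀A/d₁ = 5.10 × 8.85×10⁻¹² × 7.08×10⁻⁴ / 1.61×10⁻⁴ = 1.99×10⁻¹⁰ F.
C₂ = κ₂ε₀A/d₂ = 6.48 × 8.85×10⁻¹² × 7.08×10⁻⁴ / 9.44×10⁻⁵ = 4.30×10⁻¹⁰ F.
C = (1/C₁ + 1/C₂)⁻¹ = 1.36×10⁻¹⁰ F.
U = ½CV² = ½ × 1.36×10⁻¹⁰ × (98.8)² = 6.64×10⁻⁷ J.

0.664 μJ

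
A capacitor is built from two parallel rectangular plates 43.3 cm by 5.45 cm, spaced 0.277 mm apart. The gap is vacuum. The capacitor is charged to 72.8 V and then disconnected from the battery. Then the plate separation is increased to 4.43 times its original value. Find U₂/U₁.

Isolated ⇒ Q is held fixed.
C₂ = 0.226 C₁ and U = Q²/(2C), so U₂/U₁ = C₁/C₂ = 4.43.

4.43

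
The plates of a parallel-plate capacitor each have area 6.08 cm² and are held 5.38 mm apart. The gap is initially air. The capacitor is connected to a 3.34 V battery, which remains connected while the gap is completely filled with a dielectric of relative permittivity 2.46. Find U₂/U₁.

U₂/U₁ ≈ 2.46

Battery connected ⇒ V is held fixed.
C₂ = 2.46 C₁ and U = ½CV², so U₂/U₁ = C₂/C₁ = 2.46.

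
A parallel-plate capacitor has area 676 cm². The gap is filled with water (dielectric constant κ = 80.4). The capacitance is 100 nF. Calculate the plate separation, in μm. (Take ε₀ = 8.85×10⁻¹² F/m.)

d ≈ 481 μm

A = 676 cm² = 6.76×10⁻² m².
d = κε₀A/C = 80.4 × 8.85×10⁻¹² × 6.76×10⁻² / 1.00×10⁻⁷ = 4.81×10⁻⁴ m.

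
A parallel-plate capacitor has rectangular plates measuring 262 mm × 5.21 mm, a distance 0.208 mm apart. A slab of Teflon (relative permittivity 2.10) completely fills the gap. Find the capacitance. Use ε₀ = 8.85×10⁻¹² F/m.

A = 262 × 5.21 mm² = 1.37×10⁻³ m².
C = κε₀A/d = 2.10 × 8.85×10⁻¹² × 1.37×10⁻³ / 2.08×10⁻⁴ = 1.22×10⁻¹⁰ F.

C ≈ 122 pF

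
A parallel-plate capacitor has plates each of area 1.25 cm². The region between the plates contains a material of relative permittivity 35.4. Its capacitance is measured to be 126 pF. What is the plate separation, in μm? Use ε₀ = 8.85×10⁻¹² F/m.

A = 1.25 cm² = 1.25×10⁻⁴ m².
d = κε₀A/C = 35.4 × 8.85×10⁻¹² × 1.25×10⁻⁴ / 1.26×10⁻¹⁰ = 3.11×10⁻⁴ m.

d ≈ 311 μm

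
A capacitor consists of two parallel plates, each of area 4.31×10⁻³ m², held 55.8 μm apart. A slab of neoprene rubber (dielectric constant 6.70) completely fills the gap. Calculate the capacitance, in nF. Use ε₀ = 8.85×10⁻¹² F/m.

C ≈ 4.58 nF

C = κε₀A/d = 6.70 × 8.85×10⁻¹² × 4.31×10⁻³ / 5.58×10⁻⁵ = 4.58×10⁻⁹ F.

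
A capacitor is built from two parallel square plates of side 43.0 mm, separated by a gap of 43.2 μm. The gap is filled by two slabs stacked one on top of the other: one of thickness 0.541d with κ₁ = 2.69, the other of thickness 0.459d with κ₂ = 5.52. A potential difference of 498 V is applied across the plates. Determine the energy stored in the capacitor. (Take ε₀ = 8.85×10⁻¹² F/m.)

165 μJ

A = (43.0 mm)² = 1.85×10⁻³ m².
Stacked slabs ⇒ two capacitors in series, each with the full plate area.
C₁ = κ₁ε₀A/d₁ = 2.69 × 8.85×10⁻¹² × 1.85×10⁻³ / 2.34×10⁻⁵ = 1.88×10⁻⁹ F.
C₂ = κ₂ε₀A/d₂ = 5.52 × 8.85×10⁻¹² × 1.85×10⁻³ / 1.98×10⁻⁵ = 4.56×10⁻⁹ F.
C = (1/C₁ + 1/C₂)⁻¹ = 1.33×10⁻⁹ F.
U = ½CV² = ½ × 1.33×10⁻⁹ × (498)² = 1.65×10⁻⁴ J.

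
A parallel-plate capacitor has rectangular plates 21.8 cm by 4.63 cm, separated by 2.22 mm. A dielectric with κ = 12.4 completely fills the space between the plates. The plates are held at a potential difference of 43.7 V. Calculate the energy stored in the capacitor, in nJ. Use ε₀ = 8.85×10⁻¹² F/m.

A = 21.8 × 4.63 cm² = 1.01×10⁻² m².
C = κε₀A/d = 12.4 × 8.85×10⁻¹² × 1.01×10⁻² / 2.22×10⁻³ = 4.99×10⁻¹⁰ F.
U = ½CV² = ½ × 4.99×10⁻¹⁰ × (43.7)² = 4.76×10⁻⁷ J.

U ≈ 476 nJ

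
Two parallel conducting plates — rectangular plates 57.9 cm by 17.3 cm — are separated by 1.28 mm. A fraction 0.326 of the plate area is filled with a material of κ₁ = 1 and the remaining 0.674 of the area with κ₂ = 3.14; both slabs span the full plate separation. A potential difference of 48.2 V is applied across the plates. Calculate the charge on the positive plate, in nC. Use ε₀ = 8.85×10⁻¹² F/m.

A = 57.9 × 17.3 cm² = 0.100 m².
Side-by-side slabs ⇒ two capacitors in parallel, each spanning the full gap.
C₁ = κ₁ε₀A₁/d = 1.00 × 8.85×10⁻¹² × 3.27×10⁻² / 1.28×10⁻³ = 2.26×10⁻¹⁰ F.
C₂ = κ₂ε₀A₂/d = 3.14 × 8.85×10⁻¹² × 6.75×10⁻² / 1.28×10⁻³ = 1.47×10⁻⁹ F.
C = C₁ + C₂ = 1.69×10⁻⁹ F.
Q = CV = 1.69×10⁻⁹ × 48.2 = 8.15×10⁻⁸ C.

81.5 nC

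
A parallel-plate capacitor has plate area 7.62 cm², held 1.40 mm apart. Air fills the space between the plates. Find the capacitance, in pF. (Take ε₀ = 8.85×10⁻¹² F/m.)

4.82 pF

A = 7.62 cm² = 7.62×10⁻⁴ m².
C = ε₀A/d = 8.85×10⁻¹² × 7.62×10⁻⁴ / 1.40×10⁻³ = 4.82×10⁻¹² F.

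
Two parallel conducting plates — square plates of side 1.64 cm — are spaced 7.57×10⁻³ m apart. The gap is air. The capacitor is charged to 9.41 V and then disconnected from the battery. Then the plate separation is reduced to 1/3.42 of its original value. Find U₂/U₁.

Isolated ⇒ Q is held fixed.
C₂ = 3.42 C₁ and U = Q²/(2C), so U₂/U₁ = C₁/C₂ = 0.292.

U₂/U₁ ≈ 0.292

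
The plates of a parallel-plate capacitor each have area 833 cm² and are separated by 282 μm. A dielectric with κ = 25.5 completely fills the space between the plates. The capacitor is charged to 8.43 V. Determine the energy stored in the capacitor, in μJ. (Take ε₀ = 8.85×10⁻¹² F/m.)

U ≈ 2.37 μJ

A = 833 cm² = 8.33×10⁻² m².
C = κε₀A/d = 25.5 × 8.85×10⁻¹² × 8.33×10⁻² / 2.82×10⁻⁴ = 6.67×10⁻⁸ F.
U = ½CV² = ½ × 6.67×10⁻⁸ × (8.43)² = 2.37×10⁻⁶ J.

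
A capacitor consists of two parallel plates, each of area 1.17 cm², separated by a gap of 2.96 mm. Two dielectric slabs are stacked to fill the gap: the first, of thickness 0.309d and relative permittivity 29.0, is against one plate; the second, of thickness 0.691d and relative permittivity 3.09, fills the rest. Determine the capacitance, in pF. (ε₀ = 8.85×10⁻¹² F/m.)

C ≈ 1.49 pF

A = 1.17 cm² = 1.17×10⁻⁴ m².
Stacked slabs ⇒ two capacitors in series, each with the full plate area.
C₁ = κ₁ε₀A/d₁ = 29.0 × 8.85×10⁻¹² × 1.17×10⁻⁴ / 9.15×10⁻⁴ = 3.28×10⁻¹¹ F.
C₂ = κ₂ε₀A/d₂ = 3.09 × 8.85×10⁻¹² × 1.17×10⁻⁴ / 2.05×10⁻³ = 1.56×10⁻¹² F.
C = (1/C₁ + 1/C₂)⁻¹ = 1.49×10⁻¹² F.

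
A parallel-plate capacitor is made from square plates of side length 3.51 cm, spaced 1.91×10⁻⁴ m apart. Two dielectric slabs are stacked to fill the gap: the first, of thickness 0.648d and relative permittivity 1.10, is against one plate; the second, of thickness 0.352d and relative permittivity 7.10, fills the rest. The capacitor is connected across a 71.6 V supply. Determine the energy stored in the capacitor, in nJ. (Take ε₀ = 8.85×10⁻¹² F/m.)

U ≈ 229 nJ

A = (3.51 cm)² = 1.23×10⁻³ m².
Stacked slabs ⇒ two capacitors in series, each with the full plate area.
C₁ = κ₁ε₀A/d₁ = 1.10 × 8.85×10⁻¹² × 1.23×10⁻³ / 1.24×10⁻⁴ = 9.69×10⁻¹¹ F.
C₂ = κ₂ε₀A/d₂ = 7.10 × 8.85×10⁻¹² × 1.23×10⁻³ / 6.72×10⁻⁵ = 1.15×10⁻⁹ F.
C = (1/C₁ + 1/C₂)⁻¹ = 8.94×10⁻¹¹ F.
U = ½CV² = ½ × 8.94×10⁻¹¹ × (71.6)² = 2.29×10⁻⁷ J.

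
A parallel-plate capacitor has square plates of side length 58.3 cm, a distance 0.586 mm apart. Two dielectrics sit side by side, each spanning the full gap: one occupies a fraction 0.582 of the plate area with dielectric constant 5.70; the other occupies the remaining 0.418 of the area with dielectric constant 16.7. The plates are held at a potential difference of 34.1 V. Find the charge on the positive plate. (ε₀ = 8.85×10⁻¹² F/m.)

A = (58.3 cm)² = 0.340 m².
Side-by-side slabs ⇒ two capacitors in parallel, each spanning the full gap.
C₁ = κ₁ε₀A₁/d = 5.70 × 8.85×10⁻¹² × 0.198 / 5.86×10⁻⁴ = 1.70×10⁻⁸ F.
C₂ = κ₂ε₀A₂/d = 16.7 × 8.85×10⁻¹² × 0.142 / 5.86×10⁻⁴ = 3.58×10⁻⁸ F.
C = C₁ + C₂ = 5.29×10⁻⁸ F.
Q = CV = 5.29×10⁻⁸ × 34.1 = 1.80×10⁻⁶ C.

1.80 μC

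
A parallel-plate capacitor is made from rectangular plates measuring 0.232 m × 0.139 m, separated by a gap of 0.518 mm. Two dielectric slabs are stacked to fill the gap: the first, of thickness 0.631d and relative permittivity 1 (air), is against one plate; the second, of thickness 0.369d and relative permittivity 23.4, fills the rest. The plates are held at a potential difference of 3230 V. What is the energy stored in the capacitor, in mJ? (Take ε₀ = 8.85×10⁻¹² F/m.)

U ≈ 4.44 mJ

A = 0.232 × 0.139 m² = 3.22×10⁻² m².
Stacked slabs ⇒ two capacitors in series, each with the full plate area.
C₁ = κ₁ε₀A/d₁ = 1.00 × 8.85×10⁻¹² × 3.22×10⁻² / 3.27×10⁻⁴ = 8.73×10⁻¹⁰ F.
C₂ = κ₂ε₀A/d₂ = 23.4 × 8.85×10⁻¹² × 3.22×10⁻² / 1.91×10⁻⁴ = 3.49×10⁻⁸ F.
C = (1/C₁ + 1/C₂)⁻¹ = 8.52×10⁻¹⁰ F.
U = ½CV² = ½ × 8.52×10⁻¹⁰ × (3230)² = 4.44×10⁻³ J.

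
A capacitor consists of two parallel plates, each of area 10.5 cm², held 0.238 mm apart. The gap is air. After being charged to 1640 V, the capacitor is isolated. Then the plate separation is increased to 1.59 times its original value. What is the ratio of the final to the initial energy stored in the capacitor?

U₂/U₁ ≈ 1.59

Isolated ⇒ Q is held fixed.
C₂ = 0.629 C₁ and U = Q²/(2C), so U₂/U₁ = C₁/C₂ = 1.59.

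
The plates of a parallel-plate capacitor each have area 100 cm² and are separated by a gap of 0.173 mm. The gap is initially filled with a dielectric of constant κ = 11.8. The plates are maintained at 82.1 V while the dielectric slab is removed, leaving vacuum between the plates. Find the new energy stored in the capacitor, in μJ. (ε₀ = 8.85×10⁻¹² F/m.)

1.72 μJ

A = 100 cm² = 1.00×10⁻² m².
Initially C₁ = κε₀A/d = 11.8 × 8.85×10⁻¹² × 1.00×10⁻² / 1.73×10⁻⁴ = 6.04×10⁻⁹ F.
U₁ = 2.03×10⁻⁵ J.
Battery connected ⇒ V is held fixed. C₂ = 0.0847 C₁ and U = ½CV², so U₂/U₁ = C₂/C₁ = 0.0847.
U₂ = 0.0847 × 2.03×10⁻⁵ = 1.72×10⁻⁶ J.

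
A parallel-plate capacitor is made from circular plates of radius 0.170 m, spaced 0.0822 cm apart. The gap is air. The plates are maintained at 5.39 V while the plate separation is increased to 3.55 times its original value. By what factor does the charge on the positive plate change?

Battery connected ⇒ V is held fixed.
C₂ = 0.282 C₁ and Q = CV, so Q₂/Q₁ = C₂/C₁ = 0.282.

0.282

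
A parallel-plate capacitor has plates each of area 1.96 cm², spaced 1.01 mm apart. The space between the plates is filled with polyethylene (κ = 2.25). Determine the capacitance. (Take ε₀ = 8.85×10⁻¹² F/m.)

A = 1.96 cm² = 1.96×10⁻⁴ m².
C = κε₀A/d = 2.25 × 8.85×10⁻¹² × 1.96×10⁻⁴ / 1.01×10⁻³ = 3.86×10⁻¹² F.

3.86 pF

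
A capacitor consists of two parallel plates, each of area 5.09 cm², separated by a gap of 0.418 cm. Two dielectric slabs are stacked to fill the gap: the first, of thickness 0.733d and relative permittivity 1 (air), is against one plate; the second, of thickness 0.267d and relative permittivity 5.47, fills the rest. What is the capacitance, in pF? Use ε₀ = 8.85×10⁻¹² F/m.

A = 5.09 cm² = 5.09×10⁻⁴ m².
Stacked slabs ⇒ two capacitors in series, each with the full plate area.
C₁ = κ₁ε₀A/d₁ = 1.00 × 8.85×10⁻¹² × 5.09×10⁻⁴ / 3.06×10⁻³ = 1.47×10⁻¹² F.
C₂ = κ₂ε₀A/d₂ = 5.47 × 8.85×10⁻¹² × 5.09×10⁻⁴ / 1.12×10⁻³ = 2.21×10⁻¹¹ F.
C = (1/C₁ + 1/C₂)⁻¹ = 1.38×10⁻¹² F.

C ≈ 1.38 pF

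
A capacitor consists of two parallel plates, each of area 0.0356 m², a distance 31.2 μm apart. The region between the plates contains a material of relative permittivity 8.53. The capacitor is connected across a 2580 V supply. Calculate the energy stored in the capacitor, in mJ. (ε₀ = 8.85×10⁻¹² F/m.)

C = κε₀A/d = 8.53 × 8.85×10⁻¹² × 3.56×10⁻² / 3.12×10⁻⁵ = 8.61×10⁻⁸ F.
U = ½CV² = ½ × 8.61×10⁻⁸ × (2580)² = 0.287 J.

U ≈ 287 mJ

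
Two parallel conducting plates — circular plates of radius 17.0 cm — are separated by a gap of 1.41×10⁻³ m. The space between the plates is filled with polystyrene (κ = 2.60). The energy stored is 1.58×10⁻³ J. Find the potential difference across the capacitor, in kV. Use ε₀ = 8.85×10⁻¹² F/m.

V ≈ 1.46 kV

A = π(17.0 cm)² = 9.08×10⁻² m².
C = κε₀A/d = 2.60 × 8.85×10⁻¹² × 9.08×10⁻² / 1.41×10⁻³ = 1.48×10⁻⁹ F.
V = √(2U/C) = √(2 × 1.58×10⁻³ / 1.48×10⁻⁹) = 1.46×10³ V.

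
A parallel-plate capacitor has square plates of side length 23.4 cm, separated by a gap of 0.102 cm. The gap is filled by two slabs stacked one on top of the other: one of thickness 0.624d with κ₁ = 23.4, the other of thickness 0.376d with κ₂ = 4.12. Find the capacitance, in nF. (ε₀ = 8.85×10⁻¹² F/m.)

4.03 nF

A = (23.4 cm)² = 5.48×10⁻² m².
Stacked slabs ⇒ two capacitors in series, each with the full plate area.
C₁ = κ₁ε₀A/d₁ = 23.4 × 8.85×10⁻¹² × 5.48×10⁻² / 6.36×10⁻⁴ = 1.78×10⁻⁸ F.
C₂ = κ₂ε₀A/d₂ = 4.12 × 8.85×10⁻¹² × 5.48×10⁻² / 3.84×10⁻⁴ = 5.21×10⁻⁹ F.
C = (1/C₁ + 1/C₂)⁻¹ = 4.03×10⁻⁹ F.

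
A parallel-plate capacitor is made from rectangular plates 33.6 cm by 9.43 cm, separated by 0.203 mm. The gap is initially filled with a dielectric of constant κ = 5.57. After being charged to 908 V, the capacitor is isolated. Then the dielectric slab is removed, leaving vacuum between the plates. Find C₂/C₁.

C = κε₀A/d scales with κ, so C₂/C₁ = 1/κ = 1/5.57 = 0.180.

C₂/C₁ ≈ 0.180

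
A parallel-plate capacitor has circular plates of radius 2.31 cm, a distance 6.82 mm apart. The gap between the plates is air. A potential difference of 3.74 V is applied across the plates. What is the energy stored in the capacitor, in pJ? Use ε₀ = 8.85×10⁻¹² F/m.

U ≈ 15.2 pJ

A = π(2.31 cm)² = 1.68×10⁻³ m².
C = ε₀A/d = 8.85×10⁻¹² × 1.68×10⁻³ / 6.82×10⁻³ = 2.18×10⁻¹² F.
U = ½CV² = ½ × 2.18×10⁻¹² × (3.74)² = 1.52×10⁻¹¹ J.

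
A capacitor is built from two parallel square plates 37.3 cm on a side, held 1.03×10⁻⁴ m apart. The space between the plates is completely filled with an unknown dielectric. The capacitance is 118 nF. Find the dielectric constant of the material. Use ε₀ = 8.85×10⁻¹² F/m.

κ ≈ 9.87

A = (37.3 cm)² = 0.139 m².
κ = Cd/(ε₀A) = 1.18×10⁻⁷ × 1.03×10⁻⁴ / (8.85×10⁻¹² × 0.139) = 9.87.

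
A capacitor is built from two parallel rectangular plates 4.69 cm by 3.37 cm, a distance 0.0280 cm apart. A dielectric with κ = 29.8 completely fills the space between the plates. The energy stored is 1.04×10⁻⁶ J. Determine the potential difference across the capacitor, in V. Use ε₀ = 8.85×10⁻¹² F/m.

37.4 V

A = 4.69 × 3.37 cm² = 1.58×10⁻³ m².
C = κε₀A/d = 29.8 × 8.85×10⁻¹² × 1.58×10⁻³ / 2.80×10⁻⁴ = 1.49×10⁻⁹ F.
V = √(2U/C) = √(2 × 1.04×10⁻⁶ / 1.49×10⁻⁹) = 37.4 V.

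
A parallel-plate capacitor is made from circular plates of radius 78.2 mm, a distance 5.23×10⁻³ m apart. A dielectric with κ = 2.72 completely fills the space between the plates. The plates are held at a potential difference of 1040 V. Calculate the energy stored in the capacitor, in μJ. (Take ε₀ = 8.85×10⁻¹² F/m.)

A = π(78.2 mm)² = 1.92×10⁻² m².
C = κε₀A/d = 2.72 × 8.85×10⁻¹² × 1.92×10⁻² / 5.23×10⁻³ = 8.84×10⁻¹¹ F.
U = ½CV² = ½ × 8.84×10⁻¹¹ × (1040)² = 4.78×10⁻⁵ J.

U ≈ 47.8 μJ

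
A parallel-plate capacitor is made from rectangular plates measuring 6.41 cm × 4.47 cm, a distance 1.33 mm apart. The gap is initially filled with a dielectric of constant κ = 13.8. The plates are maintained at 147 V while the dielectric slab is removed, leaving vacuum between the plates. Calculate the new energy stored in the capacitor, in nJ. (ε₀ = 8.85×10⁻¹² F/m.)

A = 6.41 × 4.47 cm² = 2.87×10⁻³ m².
Initially C₁ = κε₀A/d = 13.8 × 8.85×10⁻¹² × 2.87×10⁻³ / 1.33×10⁻³ = 2.63×10⁻¹⁰ F.
U₁ = 2.84×10⁻⁶ J.
Battery connected ⇒ V is held fixed. C₂ = 0.0725 C₁ and U = ½CV², so U₂/U₁ = C₂/C₁ = 0.0725.
U₂ = 0.0725 × 2.84×10⁻⁶ = 2.06×10⁻⁷ J.

206 nJ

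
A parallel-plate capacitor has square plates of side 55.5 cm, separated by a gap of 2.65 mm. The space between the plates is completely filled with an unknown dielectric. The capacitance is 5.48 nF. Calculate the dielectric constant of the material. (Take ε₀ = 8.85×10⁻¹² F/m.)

5.33

A = (55.5 cm)² = 0.308 m².
κ = Cd/(ε₀A) = 5.48×10⁻⁹ × 2.65×10⁻³ / (8.85×10⁻¹² × 0.308) = 5.33.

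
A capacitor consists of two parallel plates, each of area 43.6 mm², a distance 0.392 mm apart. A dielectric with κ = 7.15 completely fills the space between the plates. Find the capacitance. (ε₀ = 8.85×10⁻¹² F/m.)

A = 43.6 mm² = 4.36×10⁻⁵ m².
C = κε₀A/d = 7.15 × 8.85×10⁻¹² × 4.36×10⁻⁵ / 3.92×10⁻⁴ = 7.04×10⁻¹² F.

7.04 pF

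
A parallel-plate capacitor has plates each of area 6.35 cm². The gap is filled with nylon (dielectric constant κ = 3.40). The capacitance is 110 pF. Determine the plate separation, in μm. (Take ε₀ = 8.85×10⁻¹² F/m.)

d ≈ 174 μm

A = 6.35 cm² = 6.35×10⁻⁴ m².
d = κε₀A/C = 3.40 × 8.85×10⁻¹² × 6.35×10⁻⁴ / 1.10×10⁻¹⁰ = 1.74×10⁻⁴ m.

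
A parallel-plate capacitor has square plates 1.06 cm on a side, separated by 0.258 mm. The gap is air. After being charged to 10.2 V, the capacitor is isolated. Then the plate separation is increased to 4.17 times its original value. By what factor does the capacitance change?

C = ε₀A/d scales as 1/d, so C₂/C₁ = d₁/d₂ = 1/4.17 = 0.240.

C₂/C₁ ≈ 0.240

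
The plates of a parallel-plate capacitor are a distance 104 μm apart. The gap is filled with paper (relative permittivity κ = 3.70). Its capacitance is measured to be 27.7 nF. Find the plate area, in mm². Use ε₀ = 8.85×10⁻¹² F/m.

A ≈ 8.80×10⁴ mm²

A = Cd/(κε₀) = 2.77×10⁻⁸ × 1.04×10⁻⁴ / (3.70 × 8.85×10⁻¹²) = 8.80×10⁻² m².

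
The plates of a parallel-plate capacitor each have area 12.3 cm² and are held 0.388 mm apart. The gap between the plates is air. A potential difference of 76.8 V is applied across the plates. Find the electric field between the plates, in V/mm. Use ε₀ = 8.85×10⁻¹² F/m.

E ≈ 198 V/mm

E = V/d = 76.8 / 3.88×10⁻⁴ = 1.98×10⁵ V/m.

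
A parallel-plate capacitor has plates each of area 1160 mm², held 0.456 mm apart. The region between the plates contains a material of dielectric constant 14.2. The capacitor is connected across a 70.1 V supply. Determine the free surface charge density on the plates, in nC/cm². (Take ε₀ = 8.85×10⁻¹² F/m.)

1.93 nC/cm²

A = 1160 mm² = 1.16×10⁻³ m².
C = κε₀A/d = 14.2 × 8.85×10⁻¹² × 1.16×10⁻³ / 4.56×10⁻⁴ = 3.20×10⁻¹⁰ F.
σ = Q/A = CV/A = 3.20×10⁻¹⁰ × 70.1 / 1.16×10⁻³ = 1.93×10⁻⁵ C/m².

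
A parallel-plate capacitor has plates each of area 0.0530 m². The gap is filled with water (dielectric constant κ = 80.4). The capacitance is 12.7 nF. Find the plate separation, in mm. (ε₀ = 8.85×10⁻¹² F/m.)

d ≈ 2.97 mm

d = κε₀A/C = 80.4 × 8.85×10⁻¹² × 5.30×10⁻² / 1.27×10⁻⁸ = 2.97×10⁻³ m.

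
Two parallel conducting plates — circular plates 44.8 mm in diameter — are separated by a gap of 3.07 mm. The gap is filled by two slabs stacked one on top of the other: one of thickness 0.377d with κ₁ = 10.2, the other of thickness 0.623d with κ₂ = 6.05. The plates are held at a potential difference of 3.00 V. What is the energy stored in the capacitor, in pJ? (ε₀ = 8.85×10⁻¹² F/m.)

146 pJ

A = π(44.8/2 mm)² = 1.58×10⁻³ m².
Stacked slabs ⇒ two capacitors in series, each with the full plate area.
C₁ = κ₁ε₀A/d₁ = 10.2 × 8.85×10⁻¹² × 1.58×10⁻³ / 1.16×10⁻³ = 1.23×10⁻¹⁰ F.
C₂ = κ₂ε₀A/d₂ = 6.05 × 8.85×10⁻¹² × 1.58×10⁻³ / 1.91×10⁻³ = 4.41×10⁻¹¹ F.
C = (1/C₁ + 1/C₂)⁻¹ = 3.25×10⁻¹¹ F.
U = ½CV² = ½ × 3.25×10⁻¹¹ × (3.00)² = 1.46×10⁻¹⁰ J.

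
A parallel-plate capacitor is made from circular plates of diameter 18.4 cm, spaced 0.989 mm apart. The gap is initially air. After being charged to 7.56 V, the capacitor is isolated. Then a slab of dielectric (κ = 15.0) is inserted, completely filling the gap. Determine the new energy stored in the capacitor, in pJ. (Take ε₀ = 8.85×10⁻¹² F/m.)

U ≈ 453 pJ

A = π(18.4/2 cm)² = 2.66×10⁻² m².
Initially C₁ = ε₀A/d = 8.85×10⁻¹² × 2.66×10⁻² / 9.89×10⁻⁴ = 2.38×10⁻¹⁰ F.
U₁ = 6.80×10⁻⁹ J.
Isolated ⇒ Q is held fixed. C₂ = 15.0 C₁ and U = Q²/(2C), so U₂/U₁ = C₁/C₂ = 0.0667.
U₂ = 0.0667 × 6.80×10⁻⁹ = 4.53×10⁻¹⁰ J.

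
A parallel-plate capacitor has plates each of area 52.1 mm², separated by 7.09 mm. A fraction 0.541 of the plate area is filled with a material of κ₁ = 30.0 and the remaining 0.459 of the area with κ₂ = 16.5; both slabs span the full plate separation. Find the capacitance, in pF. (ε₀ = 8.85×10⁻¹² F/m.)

C ≈ 1.55 pF

A = 52.1 mm² = 5.21×10⁻⁵ m².
Side-by-side slabs ⇒ two capacitors in parallel, each spanning the full gap.
C₁ = κ₁ε₀A₁/d = 30.0 × 8.85×10⁻¹² × 2.82×10⁻⁵ / 7.09×10⁻³ = 1.06×10⁻¹² F.
C₂ = κ₂ε₀A₂/d = 16.5 × 8.85×10⁻¹² × 2.39×10⁻⁵ / 7.09×10⁻³ = 4.93×10⁻¹³ F.
C = C₁ + C₂ = 1.55×10⁻¹² F.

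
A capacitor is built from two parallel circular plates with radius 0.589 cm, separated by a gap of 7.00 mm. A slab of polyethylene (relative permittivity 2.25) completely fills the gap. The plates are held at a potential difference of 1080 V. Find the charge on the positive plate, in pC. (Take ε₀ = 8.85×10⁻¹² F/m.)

335 pC

A = π(0.589 cm)² = 1.09×10⁻⁴ m².
C = κε₀A/d = 2.25 × 8.85×10⁻¹² × 1.09×10⁻⁴ / 7.00×10⁻³ = 3.10×10⁻¹³ F.
Q = CV = 3.10×10⁻¹³ × 1080 = 3.35×10⁻¹⁰ C.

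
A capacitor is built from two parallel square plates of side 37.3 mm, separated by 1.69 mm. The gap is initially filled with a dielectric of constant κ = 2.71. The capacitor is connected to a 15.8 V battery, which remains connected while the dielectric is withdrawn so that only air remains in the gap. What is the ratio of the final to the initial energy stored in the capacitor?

Battery connected ⇒ V is held fixed.
C₂ = 0.369 C₁ and U = ½CV², so U₂/U₁ = C₂/C₁ = 0.369.

U₂/U₁ ≈ 0.369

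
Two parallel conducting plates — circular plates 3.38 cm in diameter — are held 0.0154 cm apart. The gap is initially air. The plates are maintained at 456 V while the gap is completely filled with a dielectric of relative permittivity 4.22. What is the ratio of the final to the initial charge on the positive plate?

4.22

Battery connected ⇒ V is held fixed.
C₂ = 4.22 C₁ and Q = CV, so Q₂/Q₁ = C₂/C₁ = 4.22.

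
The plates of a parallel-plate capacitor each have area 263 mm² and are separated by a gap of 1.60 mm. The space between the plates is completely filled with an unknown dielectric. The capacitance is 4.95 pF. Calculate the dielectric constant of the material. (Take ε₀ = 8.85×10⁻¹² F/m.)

3.40

A = 263 mm² = 2.63×10⁻⁴ m².
κ = Cd/(ε₀A) = 4.95×10⁻¹² × 1.60×10⁻³ / (8.85×10⁻¹² × 2.63×10⁻⁴) = 3.40.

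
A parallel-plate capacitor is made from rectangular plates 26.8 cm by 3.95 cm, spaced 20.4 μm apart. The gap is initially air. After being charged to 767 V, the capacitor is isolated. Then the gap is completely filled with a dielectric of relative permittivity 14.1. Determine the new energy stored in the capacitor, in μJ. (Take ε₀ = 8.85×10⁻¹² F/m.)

U ≈ 95.8 μJ

A = 26.8 × 3.95 cm² = 1.06×10⁻² m².
Initially C₁ = ε₀A/d = 8.85×10⁻¹² × 1.06×10⁻² / 2.04×10⁻⁵ = 4.59×10⁻⁹ F.
U₁ = 1.35×10⁻³ J.
Isolated ⇒ Q is held fixed. C₂ = 14.1 C₁ and U = Q²/(2C), so U₂/U₁ = C₁/C₂ = 0.0709.
U₂ = 0.0709 × 1.35×10⁻³ = 9.58×10⁻⁵ J.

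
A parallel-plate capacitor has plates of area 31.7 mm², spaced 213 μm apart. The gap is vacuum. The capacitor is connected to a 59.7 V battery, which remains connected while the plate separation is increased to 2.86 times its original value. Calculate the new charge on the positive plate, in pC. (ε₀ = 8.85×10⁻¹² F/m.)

A = 31.7 mm² = 3.17×10⁻⁵ m².
Initially C₁ = ε₀A/d = 8.85×10⁻¹² × 3.17×10⁻⁵ / 2.13×10⁻⁴ = 1.32×10⁻¹² F.
Q₁ = 7.86×10⁻¹¹ C.
Battery connected ⇒ V is held fixed. C₂ = 0.350 C₁ and Q = CV, so Q₂/Q₁ = C₂/C₁ = 0.350.
Q₂ = 0.350 × 7.86×10⁻¹¹ = 2.75×10⁻¹¹ C.

27.5 pC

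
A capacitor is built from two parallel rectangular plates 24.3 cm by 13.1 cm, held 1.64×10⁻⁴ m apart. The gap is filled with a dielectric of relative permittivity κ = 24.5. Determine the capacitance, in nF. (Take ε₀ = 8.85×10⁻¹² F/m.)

A = 24.3 × 13.1 cm² = 3.18×10⁻² m².
C = κε₀A/d = 24.5 × 8.85×10⁻¹² × 3.18×10⁻² / 1.64×10⁻⁴ = 4.21×10⁻⁸ F.

C ≈ 42.1 nF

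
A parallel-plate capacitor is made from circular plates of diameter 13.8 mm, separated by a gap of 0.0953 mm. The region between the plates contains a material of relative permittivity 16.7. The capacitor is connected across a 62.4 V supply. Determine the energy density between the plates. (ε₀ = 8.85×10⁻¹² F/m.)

31.7 J/m³

E = V/d = 62.4 / 9.53×10⁻⁵ = 6.55×10⁵ V/m.
u = ½κε₀E² = ½ × 16.7 × 8.85×10⁻¹² × (6.55×10⁵)² = 31.7 J/m³.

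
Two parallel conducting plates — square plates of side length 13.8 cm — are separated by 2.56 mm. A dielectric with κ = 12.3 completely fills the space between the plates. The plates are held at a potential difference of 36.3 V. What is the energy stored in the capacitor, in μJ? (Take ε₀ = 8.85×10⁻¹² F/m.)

0.534 μJ

A = (13.8 cm)² = 1.90×10⁻² m².
C = κε₀A/d = 12.3 × 8.85×10⁻¹² × 1.90×10⁻² / 2.56×10⁻³ = 8.10×10⁻¹⁰ F.
U = ½CV² = ½ × 8.10×10⁻¹⁰ × (36.3)² = 5.34×10⁻⁷ J.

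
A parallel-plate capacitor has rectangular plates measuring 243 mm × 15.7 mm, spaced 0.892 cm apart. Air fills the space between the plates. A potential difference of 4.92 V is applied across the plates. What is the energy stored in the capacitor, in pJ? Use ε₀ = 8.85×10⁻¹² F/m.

U ≈ 45.8 pJ

A = 243 × 15.7 mm² = 3.82×10⁻³ m².
C = ε₀A/d = 8.85×10⁻¹² × 3.82×10⁻³ / 8.92×10⁻³ = 3.79×10⁻¹² F.
U = ½CV² = ½ × 3.79×10⁻¹² × (4.92)² = 4.58×10⁻¹¹ J.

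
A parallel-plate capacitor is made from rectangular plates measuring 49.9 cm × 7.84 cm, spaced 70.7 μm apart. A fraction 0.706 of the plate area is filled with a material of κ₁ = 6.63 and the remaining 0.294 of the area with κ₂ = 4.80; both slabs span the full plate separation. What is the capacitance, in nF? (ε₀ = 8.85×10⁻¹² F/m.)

A = 49.9 × 7.84 cm² = 3.91×10⁻² m².
Side-by-side slabs ⇒ two capacitors in parallel, each spanning the full gap.
C₁ = κ₁ε₀A₁/d = 6.63 × 8.85×10⁻¹² × 2.76×10⁻² / 7.07×10⁻⁵ = 2.29×10⁻⁸ F.
C₂ = κ₂ε₀A₂/d = 4.80 × 8.85×10⁻¹² × 1.15×10⁻² / 7.07×10⁻⁵ = 6.91×10⁻⁹ F.
C = C₁ + C₂ = 2.98×10⁻⁸ F.

29.8 nF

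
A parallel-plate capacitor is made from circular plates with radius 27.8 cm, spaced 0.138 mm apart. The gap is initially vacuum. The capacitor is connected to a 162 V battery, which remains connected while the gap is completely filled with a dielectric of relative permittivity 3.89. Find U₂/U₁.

Battery connected ⇒ V is held fixed.
C₂ = 3.89 C₁ and U = ½CV², so U₂/U₁ = C₂/C₁ = 3.89.

U₂/U₁ ≈ 3.89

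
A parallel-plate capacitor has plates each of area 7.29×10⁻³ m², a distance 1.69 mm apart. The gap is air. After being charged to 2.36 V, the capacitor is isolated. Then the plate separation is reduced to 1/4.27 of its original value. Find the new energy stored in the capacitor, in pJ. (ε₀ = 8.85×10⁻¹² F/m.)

Initially C₁ = ε₀A/d = 8.85×10⁻¹² × 7.29×10⁻³ / 1.69×10⁻³ = 3.82×10⁻¹¹ F.
U₁ = 1.06×10⁻¹⁰ J.
Isolated ⇒ Q is held fixed. C₂ = 4.27 C₁ and U = Q²/(2C), so U₂/U₁ = C₁/C₂ = 0.234.
U₂ = 0.234 × 1.06×10⁻¹⁰ = 2.49×10⁻¹¹ J.

24.9 pJ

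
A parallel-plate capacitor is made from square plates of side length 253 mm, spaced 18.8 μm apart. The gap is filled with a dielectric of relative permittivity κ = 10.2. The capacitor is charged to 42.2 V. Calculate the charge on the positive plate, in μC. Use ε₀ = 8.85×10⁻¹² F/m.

Q ≈ 13.0 μC

A = (253 mm)² = 6.40×10⁻² m².
C = κε₀A/d = 10.2 × 8.85×10⁻¹² × 6.40×10⁻² / 1.88×10⁻⁵ = 3.07×10⁻⁷ F.
Q = CV = 3.07×10⁻⁷ × 42.2 = 1.30×10⁻⁵ C.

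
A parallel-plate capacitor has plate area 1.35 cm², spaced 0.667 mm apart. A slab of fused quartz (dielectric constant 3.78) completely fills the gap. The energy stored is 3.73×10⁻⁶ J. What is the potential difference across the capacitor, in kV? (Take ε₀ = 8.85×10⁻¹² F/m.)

A = 1.35 cm² = 1.35×10⁻⁴ m².
C = κε₀A/d = 3.78 × 8.85×10⁻¹² × 1.35×10⁻⁴ / 6.67×10⁻⁴ = 6.77×10⁻¹² F.
V = √(2U/C) = √(2 × 3.73×10⁻⁶ / 6.77×10⁻¹²) = 1.05×10³ V.

1.05 kV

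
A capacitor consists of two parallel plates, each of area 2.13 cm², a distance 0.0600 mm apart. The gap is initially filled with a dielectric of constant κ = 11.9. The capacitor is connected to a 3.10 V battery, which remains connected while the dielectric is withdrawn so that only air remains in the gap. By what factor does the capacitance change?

0.0840

C = κε₀A/d scales with κ, so C₂/C₁ = 1/κ = 1/11.9 = 0.0840.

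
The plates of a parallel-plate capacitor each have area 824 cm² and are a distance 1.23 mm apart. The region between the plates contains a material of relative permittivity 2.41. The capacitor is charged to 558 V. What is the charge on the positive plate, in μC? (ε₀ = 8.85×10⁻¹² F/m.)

A = 824 cm² = 8.24×10⁻² m².
C = κε₀A/d = 2.41 × 8.85×10⁻¹² × 8.24×10⁻² / 1.23×10⁻³ = 1.43×10⁻⁹ F.
Q = CV = 1.43×10⁻⁹ × 558 = 7.97×10⁻⁷ C.

Q ≈ 0.797 μC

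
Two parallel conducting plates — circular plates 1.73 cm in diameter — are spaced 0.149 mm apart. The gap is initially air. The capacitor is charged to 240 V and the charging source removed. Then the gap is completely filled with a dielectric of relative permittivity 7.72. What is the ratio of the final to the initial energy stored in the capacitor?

U₂/U₁ ≈ 0.130

Isolated ⇒ Q is held fixed.
C₂ = 7.72 C₁ and U = Q²/(2C), so U₂/U₁ = C₁/C₂ = 0.130.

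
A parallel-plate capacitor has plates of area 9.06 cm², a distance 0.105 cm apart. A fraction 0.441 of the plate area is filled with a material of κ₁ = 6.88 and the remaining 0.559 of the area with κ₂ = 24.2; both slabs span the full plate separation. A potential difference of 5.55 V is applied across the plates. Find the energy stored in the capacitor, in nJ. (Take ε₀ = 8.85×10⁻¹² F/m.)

1.95 nJ

A = 9.06 cm² = 9.06×10⁻⁴ m².
Side-by-side slabs ⇒ two capacitors in parallel, each spanning the full gap.
C₁ = κ₁ε₀A₁/d = 6.88 × 8.85×10⁻¹² × 4.00×10⁻⁴ / 1.05×10⁻³ = 2.32×10⁻¹¹ F.
C₂ = κ₂ε₀A₂/d = 24.2 × 8.85×10⁻¹² × 5.06×10⁻⁴ / 1.05×10⁻³ = 1.03×10⁻¹⁰ F.
C = C₁ + C₂ = 1.26×10⁻¹⁰ F.
U = ½CV² = ½ × 1.26×10⁻¹⁰ × (5.55)² = 1.95×10⁻⁹ J.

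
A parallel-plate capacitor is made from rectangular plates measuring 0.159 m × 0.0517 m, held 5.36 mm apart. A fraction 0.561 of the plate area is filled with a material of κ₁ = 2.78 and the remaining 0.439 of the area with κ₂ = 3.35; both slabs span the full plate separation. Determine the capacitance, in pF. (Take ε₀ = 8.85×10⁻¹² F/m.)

A = 0.159 × 0.0517 m² = 8.22×10⁻³ m².
Side-by-side slabs ⇒ two capacitors in parallel, each spanning the full gap.
C₁ = κ₁ε₀A₁/d = 2.78 × 8.85×10⁻¹² × 4.61×10⁻³ / 5.36×10⁻³ = 2.12×10⁻¹¹ F.
C₂ = κ₂ε₀A₂/d = 3.35 × 8.85×10⁻¹² × 3.61×10⁻³ / 5.36×10⁻³ = 2.00×10⁻¹¹ F.
C = C₁ + C₂ = 4.11×10⁻¹¹ F.

C ≈ 41.1 pF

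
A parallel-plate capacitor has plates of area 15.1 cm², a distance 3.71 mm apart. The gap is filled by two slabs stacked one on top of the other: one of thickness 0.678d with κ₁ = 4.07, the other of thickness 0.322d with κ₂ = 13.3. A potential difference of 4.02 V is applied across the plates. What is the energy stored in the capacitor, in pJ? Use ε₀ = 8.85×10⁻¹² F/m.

A = 15.1 cm² = 1.51×10⁻³ m².
Stacked slabs ⇒ two capacitors in series, each with the full plate area.
C₁ = κ₁ε₀A/d₁ = 4.07 × 8.85×10⁻¹² × 1.51×10⁻³ / 2.52×10⁻³ = 2.16×10⁻¹¹ F.
C₂ = κ₂ε₀A/d₂ = 13.3 × 8.85×10⁻¹² × 1.51×10⁻³ / 1.19×10⁻³ = 1.49×10⁻¹⁰ F.
C = (1/C₁ + 1/C₂)⁻¹ = 1.89×10⁻¹¹ F.
U = ½CV² = ½ × 1.89×10⁻¹¹ × (4.02)² = 1.53×10⁻¹⁰ J.

153 pJ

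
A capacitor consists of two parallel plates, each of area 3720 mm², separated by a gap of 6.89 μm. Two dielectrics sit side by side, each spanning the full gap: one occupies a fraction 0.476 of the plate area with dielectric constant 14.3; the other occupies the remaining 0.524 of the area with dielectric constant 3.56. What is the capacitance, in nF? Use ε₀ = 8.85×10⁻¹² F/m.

C ≈ 41.4 nF

A = 3720 mm² = 3.72×10⁻³ m².
Side-by-side slabs ⇒ two capacitors in parallel, each spanning the full gap.
C₁ = κ₁ε₀A₁/d = 14.3 × 8.85×10⁻¹² × 1.77×10⁻³ / 6.89×10⁻⁶ = 3.25×10⁻⁸ F.
C₂ = κ₂ε₀A₂/d = 3.56 × 8.85×10⁻¹² × 1.95×10⁻³ / 6.89×10⁻⁶ = 8.91×10⁻⁹ F.
C = C₁ + C₂ = 4.14×10⁻⁸ F.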